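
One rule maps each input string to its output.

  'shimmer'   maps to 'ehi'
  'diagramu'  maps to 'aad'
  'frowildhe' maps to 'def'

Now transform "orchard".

acd

The pattern: sort the characters into alphabetical order, then keep only the first 3 characters.
Working it through for "orchard": intermediate "acdhorr", final "acd".
(Check on "diagramu": → "aadgimru" → "aad" ✓)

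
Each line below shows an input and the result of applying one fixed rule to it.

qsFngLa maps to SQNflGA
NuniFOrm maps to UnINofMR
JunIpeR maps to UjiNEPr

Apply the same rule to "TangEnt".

AtGNNeT

What's happening: flip the case of every letter, then swap each adjacent pair of characters (1↔2, 3↔4, ...).
Starting from "TangEnt": after the first operation, "tANGeNT"; after the second, "AtGNNeT".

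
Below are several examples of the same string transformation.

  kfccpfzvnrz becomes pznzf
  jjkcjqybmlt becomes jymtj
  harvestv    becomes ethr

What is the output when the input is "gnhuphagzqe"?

pazen

Rule — move the first 3 characters to the end (rotate left by 3), then keep every other character starting from the second (positions 2nd, 4th, 6th, ...).
For "gnhuphagzqe", step one produces "uphagzqegnh"; step two turns that into "pazen".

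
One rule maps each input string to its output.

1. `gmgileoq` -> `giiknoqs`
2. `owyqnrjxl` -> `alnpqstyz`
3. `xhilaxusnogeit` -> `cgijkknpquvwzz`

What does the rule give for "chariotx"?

In each case the input is transformed by: shift every letter 2 places forward in the alphabet (wrapping around), then sort the characters into alphabetical order.
Applying that to "chariotx" gives "cejkqtvz".
(Check on "gmgileoq": → "ioikngqs" → "giiknoqs" ✓)

cejkqtvz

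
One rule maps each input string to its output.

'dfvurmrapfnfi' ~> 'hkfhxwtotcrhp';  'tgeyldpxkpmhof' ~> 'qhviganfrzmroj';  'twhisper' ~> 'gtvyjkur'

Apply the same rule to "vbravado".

The rule is to move the last 2 characters to the front (rotate right by 2), then shift every letter 2 places forward in the alphabet (wrapping around).
Working it through for "vbravado": intermediate "dovbrava", final "fqxdtcxc".
(Check on "tgeyldpxkpmhof": → "oftgeyldpxkpmh" → "qhviganfrzmroj" ✓)

fqxdtcxc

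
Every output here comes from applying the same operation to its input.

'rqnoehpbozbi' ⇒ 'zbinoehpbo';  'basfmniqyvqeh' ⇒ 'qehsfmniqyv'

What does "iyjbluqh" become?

uqhjbl

Each output is the input with this applied: delete the first 2 characters, then move the last 3 characters to the front (rotate right by 3).
For "iyjbluqh" the result is "uqhjbl".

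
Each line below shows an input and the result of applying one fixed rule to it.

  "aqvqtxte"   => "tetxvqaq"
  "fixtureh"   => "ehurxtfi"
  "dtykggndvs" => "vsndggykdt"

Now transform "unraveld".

Each output is the input with this applied: reverse the string, then swap each adjacent pair of characters (1↔2, 3↔4, ...).
On "unraveld": the first step gives "dlevarnu", and the second then gives "ldveraun".

ldveraun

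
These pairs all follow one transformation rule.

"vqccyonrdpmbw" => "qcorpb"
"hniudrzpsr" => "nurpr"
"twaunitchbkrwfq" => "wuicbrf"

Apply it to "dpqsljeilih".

The pattern: keep every other character starting from the second (positions 2nd, 4th, 6th, ...).
For "dpqsljeilih" the result is "psjii".

psjii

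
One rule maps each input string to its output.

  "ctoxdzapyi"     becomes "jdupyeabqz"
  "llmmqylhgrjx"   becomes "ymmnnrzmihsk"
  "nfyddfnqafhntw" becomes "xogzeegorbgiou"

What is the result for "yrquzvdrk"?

lzsrvawes

In each case the input is transformed by: shift every letter 1 place forward in the alphabet (wrapping around), then move the last character to the front.
For "yrquzvdrk", step one produces "zsrvawesl"; step two turns that into "lzsrvawes".
(Check on "nfyddfnqafhntw": → "ogzeegorbgioux" → "xogzeegorbgiou" ✓)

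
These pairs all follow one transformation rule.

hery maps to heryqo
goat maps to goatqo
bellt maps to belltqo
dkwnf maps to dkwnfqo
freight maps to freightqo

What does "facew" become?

facewqo

The rule is to append "qo".
Doing the same to "facew": "facewqo".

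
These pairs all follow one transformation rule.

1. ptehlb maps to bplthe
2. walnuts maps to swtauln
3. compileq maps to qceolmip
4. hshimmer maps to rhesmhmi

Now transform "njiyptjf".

fnjjtipy

The transformation: take characters alternately from the front and the back (1st, last, 2nd, 2nd-last, ...), then swap each adjacent pair of characters (1↔2, 3↔4, ...).
For "njiyptjf", step one produces "nfjjityp"; step two turns that into "fnjjtipy".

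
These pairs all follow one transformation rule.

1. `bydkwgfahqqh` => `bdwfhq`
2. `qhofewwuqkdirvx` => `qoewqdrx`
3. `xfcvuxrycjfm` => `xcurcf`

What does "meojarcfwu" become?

The rule is to keep every other character starting from the first (positions 1st, 3rd, 5th, ...).
Applying that to "meojarcfwu" gives "moacw".

moacw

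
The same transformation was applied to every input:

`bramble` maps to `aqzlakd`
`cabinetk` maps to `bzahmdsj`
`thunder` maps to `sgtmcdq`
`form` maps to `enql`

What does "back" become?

The pattern: shift every letter 1 place backward in the alphabet (wrapping around).
"back" → "azbj".

azbj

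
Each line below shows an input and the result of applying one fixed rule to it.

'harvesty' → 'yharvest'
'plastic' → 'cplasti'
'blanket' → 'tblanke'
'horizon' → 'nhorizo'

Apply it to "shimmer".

rshimme

Rule — move the last character to the front.
On "shimmer" that produces "rshimme".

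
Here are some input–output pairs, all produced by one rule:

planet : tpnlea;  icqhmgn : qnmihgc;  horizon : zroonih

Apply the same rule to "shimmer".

srmmihe

The pattern: sort the characters into reverse alphabetical order.
On "shimmer" that produces "srmmihe".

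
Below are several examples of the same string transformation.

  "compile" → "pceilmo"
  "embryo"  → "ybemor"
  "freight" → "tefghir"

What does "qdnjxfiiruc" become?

xcdfiijnqru

The pattern: sort the characters into alphabetical order, then move the last character to the front.
"qdnjxfiiruc" → "cdfiijnqrux" → "xcdfiijnqru".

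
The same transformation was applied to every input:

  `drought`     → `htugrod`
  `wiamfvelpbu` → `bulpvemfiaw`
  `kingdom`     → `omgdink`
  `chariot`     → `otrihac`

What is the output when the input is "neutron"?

Each output is the input with this applied: reverse the string, then swap each adjacent pair of characters (1↔2, 3↔4, ...).
For "neutron", step one produces "nortuen"; step two turns that into "ontreun".
(Check on "wiamfvelpbu": → "ubplevfmaiw" → "bulpvemfiaw" ✓)

ontreun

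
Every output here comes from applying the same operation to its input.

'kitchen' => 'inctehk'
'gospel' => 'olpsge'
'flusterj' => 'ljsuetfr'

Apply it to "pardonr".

Each output is the input with this applied: swap the first and last characters, then swap each adjacent pair of characters (1↔2, 3↔4, ...).
For "pardonr", step one produces "rardonp"; step two turns that into "ardrnop".

ardrnop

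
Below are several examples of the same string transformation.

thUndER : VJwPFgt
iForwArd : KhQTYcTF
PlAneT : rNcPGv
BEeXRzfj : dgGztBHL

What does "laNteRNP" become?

The pattern: flip the case of every letter, then shift every letter 2 places forward in the alphabet (wrapping around).
On "laNteRNP": the first step gives "LAnTErnp", and the second then gives "NCpVGtpr".

NCpVGtpr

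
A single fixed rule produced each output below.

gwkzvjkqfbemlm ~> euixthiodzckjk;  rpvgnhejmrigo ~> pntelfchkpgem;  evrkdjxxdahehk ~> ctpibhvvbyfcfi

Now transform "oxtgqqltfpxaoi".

mvreoojrdnvymg

What's happening: shift every letter 2 places backward in the alphabet (wrapping around).
"oxtgqqltfpxaoi" → "mvreoojrdnvymg".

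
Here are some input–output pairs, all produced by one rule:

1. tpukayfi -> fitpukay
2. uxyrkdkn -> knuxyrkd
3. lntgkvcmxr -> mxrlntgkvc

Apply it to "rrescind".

In each case the input is transformed by: swap the front and back halves of the string, then move the first 2 characters to the end (rotate left by 2).
Working it through for "rrescind": intermediate "cindrres", final "ndrresci".

ndrresci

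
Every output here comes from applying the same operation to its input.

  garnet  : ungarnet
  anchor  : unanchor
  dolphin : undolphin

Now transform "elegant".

unelegant

The transformation: prepend "un".
Doing the same to "elegant": "unelegant".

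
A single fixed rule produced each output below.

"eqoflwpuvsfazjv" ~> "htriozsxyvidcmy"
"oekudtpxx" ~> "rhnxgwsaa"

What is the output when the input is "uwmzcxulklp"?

xzpcfaxonos

Looking at the pairs, the operation is to shift every letter 3 places forward in the alphabet (wrapping around).
So "uwmzcxulklp" becomes "xzpcfaxonos".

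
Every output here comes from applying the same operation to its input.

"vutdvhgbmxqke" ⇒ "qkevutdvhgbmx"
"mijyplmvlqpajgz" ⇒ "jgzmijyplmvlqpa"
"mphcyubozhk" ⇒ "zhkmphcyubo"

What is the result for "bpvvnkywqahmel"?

Rule — move the last 3 characters to the front (rotate right by 3).
"bpvvnkywqahmel" → "melbpvvnkywqah".

melbpvvnkywqah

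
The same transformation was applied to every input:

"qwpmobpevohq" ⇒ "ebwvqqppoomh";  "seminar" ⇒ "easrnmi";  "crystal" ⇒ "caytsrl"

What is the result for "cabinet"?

batniec

Rule — sort the characters into reverse alphabetical order, then move the last 2 characters to the front (rotate right by 2).
For "cabinet", step one produces "tniecba"; step two turns that into "batniec".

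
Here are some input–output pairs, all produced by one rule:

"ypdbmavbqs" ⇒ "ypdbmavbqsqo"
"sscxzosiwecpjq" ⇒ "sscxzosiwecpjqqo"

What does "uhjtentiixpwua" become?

Rule — append "qo".
On "uhjtentiixpwua" that produces "uhjtentiixpwuaqo".

uhjtentiixpwuaqo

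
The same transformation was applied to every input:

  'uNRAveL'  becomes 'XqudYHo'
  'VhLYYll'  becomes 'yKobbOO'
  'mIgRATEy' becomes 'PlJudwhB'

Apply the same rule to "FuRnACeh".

The pattern: shift every letter 3 places forward in the alphabet (wrapping around), then flip the case of every letter.
On "FuRnACeh" that produces "iXuQdfHK".
(Check on "mIgRATEy": → "pLjUDWHb" → "PlJudwhB" ✓)

iXuQdfHK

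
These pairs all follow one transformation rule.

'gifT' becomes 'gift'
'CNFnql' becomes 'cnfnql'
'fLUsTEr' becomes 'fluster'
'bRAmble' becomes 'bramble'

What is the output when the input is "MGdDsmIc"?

mgddsmic

The transformation: convert every letter to lowercase.
For "MGdDsmIc" the result is "mgddsmic".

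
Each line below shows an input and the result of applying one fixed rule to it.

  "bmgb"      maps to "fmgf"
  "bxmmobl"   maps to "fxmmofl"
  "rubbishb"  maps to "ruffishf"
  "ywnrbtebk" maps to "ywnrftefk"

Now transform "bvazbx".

Looking at the pairs, the operation is to replace every "b" with "f".
Applying that to "bvazbx" gives "fvazfx".

fvazfx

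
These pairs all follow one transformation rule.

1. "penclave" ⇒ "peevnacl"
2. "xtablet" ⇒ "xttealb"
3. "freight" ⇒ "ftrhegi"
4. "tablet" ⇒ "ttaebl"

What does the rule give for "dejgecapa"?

daepjagce

The pattern: take characters alternately from the front and the back (1st, last, 2nd, 2nd-last, ...).
For "dejgecapa" the result is "daepjagce".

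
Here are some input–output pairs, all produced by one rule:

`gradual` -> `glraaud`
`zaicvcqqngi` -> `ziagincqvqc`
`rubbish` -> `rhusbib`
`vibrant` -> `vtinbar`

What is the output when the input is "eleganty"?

Looking at the pairs, the operation is to take characters alternately from the front and the back (1st, last, 2nd, 2nd-last, ...).
On "eleganty" that produces "eyltenga".

eyltenga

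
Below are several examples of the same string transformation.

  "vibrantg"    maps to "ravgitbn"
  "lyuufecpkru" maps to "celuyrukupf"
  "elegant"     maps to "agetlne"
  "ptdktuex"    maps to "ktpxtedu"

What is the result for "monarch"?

ramhocn

Each output is the input with this applied: take characters alternately from the front and the back (1st, last, 2nd, 2nd-last, ...), then move the last 2 characters to the front (rotate right by 2).
On "monarch": the first step gives "mhocnra", and the second then gives "ramhocn".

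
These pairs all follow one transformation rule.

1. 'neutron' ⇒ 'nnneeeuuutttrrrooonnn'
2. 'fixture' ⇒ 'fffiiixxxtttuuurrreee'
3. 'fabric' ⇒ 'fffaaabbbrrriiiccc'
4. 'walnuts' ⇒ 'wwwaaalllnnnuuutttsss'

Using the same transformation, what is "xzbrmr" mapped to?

Each output is the input with this applied: repeat every character 3 times.
Applying that to "xzbrmr" gives "xxxzzzbbbrrrmmmrrr".

xxxzzzbbbrrrmmmrrr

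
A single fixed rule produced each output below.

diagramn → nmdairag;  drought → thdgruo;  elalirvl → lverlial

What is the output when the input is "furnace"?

ecfaunr

The rule is to move the last character to the front, then take characters alternately from the front and the back (1st, last, 2nd, 2nd-last, ...).
Working it through for "furnace": intermediate "efurnac", final "ecfaunr".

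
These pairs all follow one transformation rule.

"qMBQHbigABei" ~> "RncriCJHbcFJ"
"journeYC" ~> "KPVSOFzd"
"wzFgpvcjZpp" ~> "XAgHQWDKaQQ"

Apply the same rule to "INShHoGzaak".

jotIiPhABBL

In each case the input is transformed by: shift every letter 1 place forward in the alphabet (wrapping around), then flip the case of every letter.
Working it through for "INShHoGzaak": intermediate "JOTiIpHabbl", final "jotIiPhABBL".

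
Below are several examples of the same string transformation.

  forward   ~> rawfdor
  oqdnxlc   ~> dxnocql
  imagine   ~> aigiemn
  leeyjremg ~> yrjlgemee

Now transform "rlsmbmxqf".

mmbrflqsx

Looking at the pairs, the operation is to take characters alternately from the front and the back (1st, last, 2nd, 2nd-last, ...), then move the last 3 characters to the front (rotate right by 3).
On "rlsmbmxqf": the first step gives "rflqsxmmb", and the second then gives "mmbrflqsx".
(Check on "leeyjremg": → "lgemeeyrj" → "yrjlgemee" ✓)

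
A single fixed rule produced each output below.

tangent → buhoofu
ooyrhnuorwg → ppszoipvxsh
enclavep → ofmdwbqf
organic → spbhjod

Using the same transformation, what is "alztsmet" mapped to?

mbuantuf

The transformation: swap each adjacent pair of characters (1↔2, 3↔4, ...), then shift every letter 1 place forward in the alphabet (wrapping around).
Starting from "alztsmet": after the first operation, "latzmste"; after the second, "mbuantuf".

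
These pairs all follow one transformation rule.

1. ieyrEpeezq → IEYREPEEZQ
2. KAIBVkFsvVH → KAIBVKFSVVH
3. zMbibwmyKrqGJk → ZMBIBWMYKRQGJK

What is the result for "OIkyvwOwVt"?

OIKYVWOWVT

The transformation: convert every letter to uppercase.
Doing the same to "OIkyvwOwVt": "OIKYVWOWVT".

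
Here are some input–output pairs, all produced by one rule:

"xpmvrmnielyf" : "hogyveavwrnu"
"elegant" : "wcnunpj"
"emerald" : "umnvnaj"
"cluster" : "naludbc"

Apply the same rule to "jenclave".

What's happening: shift every letter 9 places forward in the alphabet (wrapping around), then move the last 2 characters to the front (rotate right by 2).
Applying that to "jenclave" gives "ensnwluj".

ensnwluj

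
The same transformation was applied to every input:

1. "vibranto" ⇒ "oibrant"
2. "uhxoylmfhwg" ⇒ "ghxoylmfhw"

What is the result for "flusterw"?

Rule — delete the first character, then move the last character to the front.
"flusterw" → "lusterw" → "wluster".
(Check on "uhxoylmfhwg": → "hxoylmfhwg" → "ghxoylmfhw" ✓)

wluster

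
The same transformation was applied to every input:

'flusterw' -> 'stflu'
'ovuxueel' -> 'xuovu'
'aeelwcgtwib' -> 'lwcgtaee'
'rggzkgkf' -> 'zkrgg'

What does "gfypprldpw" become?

pprlgfy

The rule is to delete the last 3 characters, then move the first 3 characters to the end (rotate left by 3).
On "gfypprldpw": the first step gives "gfypprl", and the second then gives "pprlgfy".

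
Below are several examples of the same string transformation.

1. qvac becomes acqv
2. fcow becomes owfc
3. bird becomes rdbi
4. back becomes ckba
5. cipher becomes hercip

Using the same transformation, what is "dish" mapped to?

The rule is to swap the front and back halves of the string.
On "dish" that produces "shdi".

shdi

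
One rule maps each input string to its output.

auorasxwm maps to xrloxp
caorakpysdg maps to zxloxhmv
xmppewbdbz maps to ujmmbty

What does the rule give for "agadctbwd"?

xdxazq

The rule is to shift every letter 3 places backward in the alphabet (wrapping around), then delete the last 3 characters.
Starting from "agadctbwd": after the first operation, "xdxazqyta"; after the second, "xdxazq".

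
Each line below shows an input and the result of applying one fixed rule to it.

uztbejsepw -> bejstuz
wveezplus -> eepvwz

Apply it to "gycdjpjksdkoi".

Looking at the pairs, the operation is to delete the last 3 characters, then sort the characters into alphabetical order.
"gycdjpjksdkoi" → "gycdjpjksd" → "cddgjjkpsy".

cddgjjkpsy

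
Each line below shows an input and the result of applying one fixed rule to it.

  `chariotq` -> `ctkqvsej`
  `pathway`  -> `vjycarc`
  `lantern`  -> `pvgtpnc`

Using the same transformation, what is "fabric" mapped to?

In each case the input is transformed by: move the first 2 characters to the end (rotate left by 2), then shift every letter 2 places forward in the alphabet (wrapping around).
Applying both steps to "fabric": "bricfa", then "dtkehc".

dtkehc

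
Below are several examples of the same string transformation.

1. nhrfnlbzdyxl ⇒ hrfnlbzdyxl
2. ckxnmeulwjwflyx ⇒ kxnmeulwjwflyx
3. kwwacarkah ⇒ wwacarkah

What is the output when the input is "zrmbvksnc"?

In each case the input is transformed by: delete the first character.
So "zrmbvksnc" becomes "rmbvksnc".

rmbvksnc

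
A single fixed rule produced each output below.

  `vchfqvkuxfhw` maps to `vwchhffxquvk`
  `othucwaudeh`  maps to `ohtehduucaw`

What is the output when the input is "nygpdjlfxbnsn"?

Rule — take characters alternately from the front and the back (1st, last, 2nd, 2nd-last, ...).
Applying that to "nygpdjlfxbnsn" gives "nnysgnpbdxjfl".

nnysgnpbdxjfl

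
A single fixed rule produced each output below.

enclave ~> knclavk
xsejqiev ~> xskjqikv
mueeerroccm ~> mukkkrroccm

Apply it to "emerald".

In each case the input is transformed by: replace every "e" with "k".
"emerald" → "kmkrald".

kmkrald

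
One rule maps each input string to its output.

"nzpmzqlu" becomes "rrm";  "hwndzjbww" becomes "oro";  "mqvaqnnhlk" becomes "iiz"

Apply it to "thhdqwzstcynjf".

Rule — keep one character in every 3, starting at position 2 (positions 2nd, 5th, 8th, ...), then shift every letter 8 places backward in the alphabet (wrapping around).
On "thhdqwzstcynjf": the first step gives "hqsyf", and the second then gives "zikqx".

zikqx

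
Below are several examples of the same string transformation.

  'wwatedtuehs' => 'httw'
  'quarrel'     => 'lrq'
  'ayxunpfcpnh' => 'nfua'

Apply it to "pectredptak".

The transformation: keep one character in every 3, starting at position 1 (positions 1st, 4th, 7th, ...), then reverse the string.
Working it through for "pectredptak": intermediate "ptda", final "adtp".

adtp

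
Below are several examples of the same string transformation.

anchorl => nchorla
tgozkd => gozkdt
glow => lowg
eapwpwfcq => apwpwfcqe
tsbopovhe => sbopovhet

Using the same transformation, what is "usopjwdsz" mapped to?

sopjwdszu

The rule is to move the first character to the end.
For "usopjwdsz" the result is "sopjwdszu".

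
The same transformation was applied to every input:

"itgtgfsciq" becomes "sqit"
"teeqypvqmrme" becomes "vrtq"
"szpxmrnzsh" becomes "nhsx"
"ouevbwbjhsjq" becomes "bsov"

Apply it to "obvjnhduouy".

duoj

The transformation: keep one character in every 3, starting at position 1 (positions 1st, 4th, 7th, ...), then move the last 2 characters to the front (rotate right by 2).
"obvjnhduouy" → "ojdu" → "duoj".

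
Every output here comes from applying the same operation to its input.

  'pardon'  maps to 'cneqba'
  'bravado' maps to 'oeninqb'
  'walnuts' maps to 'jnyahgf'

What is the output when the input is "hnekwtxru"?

The transformation: shift every letter 13 places forward in the alphabet (wrapping around) — i.e. ROT13.
Doing the same to "hnekwtxru": "uarxjgkeh".

uarxjgkeh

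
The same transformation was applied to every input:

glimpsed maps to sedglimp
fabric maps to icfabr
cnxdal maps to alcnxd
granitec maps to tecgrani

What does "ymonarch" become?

rchymona

What's happening: swap the front and back halves of the string, then move the first character to the end.
Working it through for "ymonarch": intermediate "archymon", final "rchymona".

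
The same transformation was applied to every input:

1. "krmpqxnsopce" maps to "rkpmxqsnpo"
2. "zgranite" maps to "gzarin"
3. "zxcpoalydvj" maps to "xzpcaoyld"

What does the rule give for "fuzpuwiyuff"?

In each case the input is transformed by: delete the last 2 characters, then swap each adjacent pair of characters (1↔2, 3↔4, ...).
"fuzpuwiyuff" → "fuzpuwiyu" → "ufpzwuyiu".
(Check on "zxcpoalydvj": → "zxcpoalyd" → "xzpcaoyld" ✓)

ufpzwuyiu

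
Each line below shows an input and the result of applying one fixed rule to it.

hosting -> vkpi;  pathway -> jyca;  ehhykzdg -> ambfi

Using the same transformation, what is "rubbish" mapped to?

Each output is the input with this applied: delete the first 3 characters, then shift every letter 2 places forward in the alphabet (wrapping around).
On "rubbish": the first step gives "bish", and the second then gives "dkuj".

dkuj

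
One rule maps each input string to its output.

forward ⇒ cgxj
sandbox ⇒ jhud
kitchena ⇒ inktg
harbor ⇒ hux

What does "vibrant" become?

Looking at the pairs, the operation is to shift every letter 6 places forward in the alphabet (wrapping around), then delete the first 3 characters.
Working it through for "vibrant": intermediate "bohxgtz", final "xgtz".
(Check on "harbor": → "ngxhux" → "hux" ✓)

xgtz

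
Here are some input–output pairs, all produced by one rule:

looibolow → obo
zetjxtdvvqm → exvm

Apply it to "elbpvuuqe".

lvq

The pattern: keep one character in every 3, starting at position 2 (positions 2nd, 5th, 8th, ...).
"elbpvuuqe" → "lvq".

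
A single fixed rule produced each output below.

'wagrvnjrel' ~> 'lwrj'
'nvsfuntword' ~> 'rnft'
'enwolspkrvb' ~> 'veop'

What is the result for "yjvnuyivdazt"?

Looking at the pairs, the operation is to keep one character in every 3, starting at position 1 (positions 1st, 4th, 7th, ...), then move the last character to the front.
On "yjvnuyivdazt" that produces "ayni".

ayni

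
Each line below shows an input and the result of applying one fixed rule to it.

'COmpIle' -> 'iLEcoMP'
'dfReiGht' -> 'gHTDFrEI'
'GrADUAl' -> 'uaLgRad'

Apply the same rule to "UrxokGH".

KghuRXO

What's happening: move the last 3 characters to the front (rotate right by 3), then flip the case of every letter.
"UrxokGH" → "kGHUrxo" → "KghuRXO".
(Check on "GrADUAl": → "UAlGrAD" → "uaLgRad" ✓)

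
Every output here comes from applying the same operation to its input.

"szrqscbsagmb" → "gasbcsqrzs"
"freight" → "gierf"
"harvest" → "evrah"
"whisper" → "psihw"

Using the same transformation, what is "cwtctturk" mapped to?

uttctwc

Each output is the input with this applied: reverse the string, then delete the first 2 characters.
On "cwtctturk" that produces "uttctwc".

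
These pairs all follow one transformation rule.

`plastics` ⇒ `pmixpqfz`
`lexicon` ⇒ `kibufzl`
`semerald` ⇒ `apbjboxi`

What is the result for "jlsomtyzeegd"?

agipljqvwbbd

Looking at the pairs, the operation is to shift every letter 3 places backward in the alphabet (wrapping around), then move the last character to the front.
Working it through for "jlsomtyzeegd": intermediate "gipljqvwbbda", final "agipljqvwbbd".
(Check on "lexicon": → "ibufzlk" → "kibufzl" ✓)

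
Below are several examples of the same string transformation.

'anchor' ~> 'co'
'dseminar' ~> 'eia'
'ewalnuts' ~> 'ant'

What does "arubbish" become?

ubs

Looking at the pairs, the operation is to delete the first character, then keep every other character starting from the second (positions 2nd, 4th, 6th, ...).
For "arubbish", step one produces "rubbish"; step two turns that into "ubs".
(Check on "anchor": → "nchor" → "co" ✓)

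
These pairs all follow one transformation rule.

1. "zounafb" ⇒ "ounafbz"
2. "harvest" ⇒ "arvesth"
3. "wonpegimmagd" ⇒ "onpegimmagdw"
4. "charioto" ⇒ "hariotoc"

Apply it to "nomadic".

omadicn

Rule — move the first character to the end.
On "nomadic" that produces "omadicn".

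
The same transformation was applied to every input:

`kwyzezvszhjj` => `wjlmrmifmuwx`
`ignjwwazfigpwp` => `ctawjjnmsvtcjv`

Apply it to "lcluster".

epyhfgry

The transformation: swap the first and last characters, then shift every letter 13 places forward in the alphabet (wrapping around) — i.e. ROT13.
"lcluster" → "epyhfgry".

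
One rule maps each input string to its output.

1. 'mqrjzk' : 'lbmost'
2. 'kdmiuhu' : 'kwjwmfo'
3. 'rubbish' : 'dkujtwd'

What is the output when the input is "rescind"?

ekpftgu

The pattern: shift every letter 2 places forward in the alphabet (wrapping around), then move the first 3 characters to the end (rotate left by 3).
"rescind" → "ekpftgu".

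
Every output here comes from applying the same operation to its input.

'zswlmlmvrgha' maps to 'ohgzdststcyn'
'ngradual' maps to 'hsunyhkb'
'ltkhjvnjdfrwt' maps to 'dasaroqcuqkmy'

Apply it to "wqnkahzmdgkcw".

jddxurhogtknr

The rule is to move the last 2 characters to the front (rotate right by 2), then shift every letter 7 places forward in the alphabet (wrapping around).
Starting from "wqnkahzmdgkcw": after the first operation, "cwwqnkahzmdgk"; after the second, "jddxurhogtknr".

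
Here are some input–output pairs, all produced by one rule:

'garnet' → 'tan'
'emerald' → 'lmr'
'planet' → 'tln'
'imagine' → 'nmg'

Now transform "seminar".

In each case the input is transformed by: keep every other character starting from the second (positions 2nd, 4th, 6th, ...), then move the last character to the front.
On "seminar": the first step gives "eia", and the second then gives "aei".
(Check on "garnet": → "ant" → "tan" ✓)

aei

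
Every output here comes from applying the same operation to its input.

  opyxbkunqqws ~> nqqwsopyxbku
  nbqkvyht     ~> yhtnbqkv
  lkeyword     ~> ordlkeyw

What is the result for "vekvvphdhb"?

hdhbvekvvp

Each output is the input with this applied: move the first character to the end, then swap the front and back halves of the string.
Starting from "vekvvphdhb": after the first operation, "ekvvphdhbv"; after the second, "hdhbvekvvp".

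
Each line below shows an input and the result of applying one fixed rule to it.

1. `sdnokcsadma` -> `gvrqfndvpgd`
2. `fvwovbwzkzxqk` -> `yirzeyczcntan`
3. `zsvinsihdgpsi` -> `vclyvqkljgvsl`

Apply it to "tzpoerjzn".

The pattern: swap each adjacent pair of characters (1↔2, 3↔4, ...), then shift every letter 3 places forward in the alphabet (wrapping around).
Applying both steps to "tzpoerjzn": "ztoprezjn", then "cwrsuhcmq".

cwrsuhcmq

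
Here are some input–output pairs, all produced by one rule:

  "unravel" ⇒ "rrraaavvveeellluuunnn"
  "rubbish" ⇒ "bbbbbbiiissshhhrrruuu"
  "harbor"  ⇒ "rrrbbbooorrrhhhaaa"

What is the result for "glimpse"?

iiimmmpppssseeeggglll

Each output is the input with this applied: move the first 2 characters to the end (rotate left by 2), then repeat every character 3 times.
On "glimpse": the first step gives "impsegl", and the second then gives "iiimmmpppssseeeggglll".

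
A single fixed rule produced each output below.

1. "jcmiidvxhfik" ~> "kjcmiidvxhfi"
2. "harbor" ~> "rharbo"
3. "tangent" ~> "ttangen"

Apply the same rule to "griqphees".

sgriqphee

The rule is to move the last character to the front.
So "griqphees" becomes "sgriqphee".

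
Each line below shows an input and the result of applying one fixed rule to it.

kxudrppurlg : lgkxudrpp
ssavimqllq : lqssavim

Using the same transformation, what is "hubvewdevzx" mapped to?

Rule — move the last 2 characters to the front (rotate right by 2), then delete the last 2 characters.
Starting from "hubvewdevzx": after the first operation, "zxhubvewdev"; after the second, "zxhubvewd".

zxhubvewd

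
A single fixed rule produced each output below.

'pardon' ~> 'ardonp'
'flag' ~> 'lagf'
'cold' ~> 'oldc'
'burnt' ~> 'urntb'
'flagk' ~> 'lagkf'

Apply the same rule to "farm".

armf

The transformation: move the first character to the end.
Applying that to "farm" gives "armf".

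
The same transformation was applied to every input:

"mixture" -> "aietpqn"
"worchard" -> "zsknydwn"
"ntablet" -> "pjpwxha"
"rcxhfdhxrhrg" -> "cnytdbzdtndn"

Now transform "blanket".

pxhwjga

The pattern: shift every letter 4 places backward in the alphabet (wrapping around), then move the last character to the front.
"blanket" → "xhwjgap" → "pxhwjga".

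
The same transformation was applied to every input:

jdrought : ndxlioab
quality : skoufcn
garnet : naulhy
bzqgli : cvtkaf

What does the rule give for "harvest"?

nbulpym

Each output is the input with this applied: move the last character to the front, then shift every letter 6 places backward in the alphabet (wrapping around).
Working it through for "harvest": intermediate "tharves", final "nbulpym".
(Check on "jdrought": → "tjdrough" → "ndxlioab" ✓)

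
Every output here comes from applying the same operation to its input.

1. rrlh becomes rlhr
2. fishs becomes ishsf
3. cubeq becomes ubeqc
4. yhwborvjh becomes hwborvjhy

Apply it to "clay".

Looking at the pairs, the operation is to move the first character to the end.
"clay" → "layc".

layc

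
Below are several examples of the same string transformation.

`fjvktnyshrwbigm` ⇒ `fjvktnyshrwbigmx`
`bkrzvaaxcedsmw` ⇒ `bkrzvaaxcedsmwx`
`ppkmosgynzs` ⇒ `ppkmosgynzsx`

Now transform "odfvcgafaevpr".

In each case the input is transformed by: append "x".
Doing the same to "odfvcgafaevpr": "odfvcgafaevprx".

odfvcgafaevprx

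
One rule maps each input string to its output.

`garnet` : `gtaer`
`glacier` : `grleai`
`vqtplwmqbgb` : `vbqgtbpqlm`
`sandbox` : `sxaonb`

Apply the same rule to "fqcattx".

fxqtct

The rule is to take characters alternately from the front and the back (1st, last, 2nd, 2nd-last, ...), then delete the last character.
Working it through for "fqcattx": intermediate "fxqtcta", final "fxqtct".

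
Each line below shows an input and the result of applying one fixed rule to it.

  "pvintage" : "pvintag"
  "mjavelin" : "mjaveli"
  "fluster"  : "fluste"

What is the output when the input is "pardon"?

pardo

The rule is to delete the last character.
On "pardon" that produces "pardo".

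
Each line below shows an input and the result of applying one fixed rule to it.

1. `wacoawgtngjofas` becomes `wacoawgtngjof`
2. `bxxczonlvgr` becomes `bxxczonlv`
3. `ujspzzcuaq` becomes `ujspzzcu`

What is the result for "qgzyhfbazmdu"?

What's happening: delete the last 2 characters.
So "qgzyhfbazmdu" becomes "qgzyhfbazm".

qgzyhfbazm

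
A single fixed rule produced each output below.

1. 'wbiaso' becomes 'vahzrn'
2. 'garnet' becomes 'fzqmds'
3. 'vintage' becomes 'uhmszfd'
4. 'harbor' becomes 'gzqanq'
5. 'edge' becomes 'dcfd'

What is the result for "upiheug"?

Each output is the input with this applied: shift every letter 1 place backward in the alphabet (wrapping around).
For "upiheug" the result is "tohgdtf".

tohgdtf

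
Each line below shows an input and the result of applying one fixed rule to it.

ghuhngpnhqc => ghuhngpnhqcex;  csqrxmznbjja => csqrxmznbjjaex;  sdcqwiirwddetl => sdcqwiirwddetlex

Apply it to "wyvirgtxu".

wyvirgtxuex

Rule — append "ex".
Applying that to "wyvirgtxu" gives "wyvirgtxuex".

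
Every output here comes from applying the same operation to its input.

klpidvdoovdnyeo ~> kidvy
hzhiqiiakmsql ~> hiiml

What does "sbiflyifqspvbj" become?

The pattern: keep one character in every 3, starting at position 1 (positions 1st, 4th, 7th, ...).
So "sbiflyifqspvbj" becomes "sfisb".

sfisb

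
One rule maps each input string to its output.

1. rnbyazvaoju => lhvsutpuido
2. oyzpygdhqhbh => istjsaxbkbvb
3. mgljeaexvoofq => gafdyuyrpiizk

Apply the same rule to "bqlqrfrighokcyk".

vkfklzlcabiewse

The pattern: shift every letter 6 places backward in the alphabet (wrapping around).
So "bqlqrfrighokcyk" becomes "vkfklzlcabiewse".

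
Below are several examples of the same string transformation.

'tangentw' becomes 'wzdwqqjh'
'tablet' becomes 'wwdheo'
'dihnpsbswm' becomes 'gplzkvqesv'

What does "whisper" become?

What's happening: take characters alternately from the front and the back (1st, last, 2nd, 2nd-last, ...), then shift every letter 3 places forward in the alphabet (wrapping around).
"whisper" → "wrheips" → "zukhlsv".

zukhlsv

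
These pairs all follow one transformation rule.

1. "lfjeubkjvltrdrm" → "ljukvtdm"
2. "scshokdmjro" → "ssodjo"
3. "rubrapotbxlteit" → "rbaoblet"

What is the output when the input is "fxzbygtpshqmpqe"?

fzytsqpe

Looking at the pairs, the operation is to keep every other character starting from the first (positions 1st, 3rd, 5th, ...).
Applying that to "fxzbygtpshqmpqe" gives "fzytsqpe".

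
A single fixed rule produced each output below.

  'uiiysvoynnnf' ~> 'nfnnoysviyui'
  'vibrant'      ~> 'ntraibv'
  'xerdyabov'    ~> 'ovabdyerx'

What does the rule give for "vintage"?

The rule is to reverse the string, then swap each adjacent pair of characters (1↔2, 3↔4, ...).
On "vintage": the first step gives "egatniv", and the second then gives "getainv".

getainv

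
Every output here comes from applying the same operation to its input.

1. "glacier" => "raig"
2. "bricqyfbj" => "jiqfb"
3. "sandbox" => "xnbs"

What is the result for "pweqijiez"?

Rule — swap the first and last characters, then keep every other character starting from the first (positions 1st, 3rd, 5th, ...).
So "pweqijiez" becomes "zeiip".

zeiip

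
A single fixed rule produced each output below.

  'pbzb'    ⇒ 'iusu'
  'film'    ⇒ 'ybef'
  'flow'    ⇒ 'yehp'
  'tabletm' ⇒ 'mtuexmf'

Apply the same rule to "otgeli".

hmzxeb

In each case the input is transformed by: shift every letter 7 places backward in the alphabet (wrapping around).
On "otgeli" that produces "hmzxeb".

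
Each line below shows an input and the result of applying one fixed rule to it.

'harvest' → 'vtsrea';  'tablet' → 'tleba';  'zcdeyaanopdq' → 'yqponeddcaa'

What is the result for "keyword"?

The rule is to delete the first character, then sort the characters into reverse alphabetical order.
Applying both steps to "keyword": "eyword", then "ywroed".
(Check on "harvest": → "arvest" → "vtsrea" ✓)

ywroed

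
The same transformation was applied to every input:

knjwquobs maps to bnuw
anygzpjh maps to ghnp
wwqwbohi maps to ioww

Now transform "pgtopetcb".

The pattern: keep every other character starting from the second (positions 2nd, 4th, 6th, ...), then sort the characters into alphabetical order.
For "pgtopetcb", step one produces "goec"; step two turns that into "cego".

cego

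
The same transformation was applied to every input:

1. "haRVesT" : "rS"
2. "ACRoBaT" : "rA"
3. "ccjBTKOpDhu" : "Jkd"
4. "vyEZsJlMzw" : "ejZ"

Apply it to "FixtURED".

Looking at the pairs, the operation is to keep one character in every 3, starting at position 3 (positions 3rd, 6th, 9th, ...), then flip the case of every letter.
So "FixtURED" becomes "Xr".

Xr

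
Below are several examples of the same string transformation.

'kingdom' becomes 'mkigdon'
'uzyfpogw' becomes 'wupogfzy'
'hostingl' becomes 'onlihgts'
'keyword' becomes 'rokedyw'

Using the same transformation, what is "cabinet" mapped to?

iecbatn

Rule — sort the characters into reverse alphabetical order, then move the first 2 characters to the end (rotate left by 2).
For "cabinet", step one produces "tniecba"; step two turns that into "iecbatn".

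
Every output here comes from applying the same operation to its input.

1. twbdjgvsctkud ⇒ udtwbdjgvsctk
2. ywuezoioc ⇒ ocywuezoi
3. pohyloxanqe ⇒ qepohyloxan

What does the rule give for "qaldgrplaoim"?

The transformation: move the last 2 characters to the front (rotate right by 2).
So "qaldgrplaoim" becomes "imqaldgrplao".

imqaldgrplao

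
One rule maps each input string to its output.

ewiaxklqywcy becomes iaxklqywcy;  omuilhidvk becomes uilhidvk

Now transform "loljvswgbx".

ljvswgbx

Each output is the input with this applied: delete the first 2 characters.
So "loljvswgbx" becomes "ljvswgbx".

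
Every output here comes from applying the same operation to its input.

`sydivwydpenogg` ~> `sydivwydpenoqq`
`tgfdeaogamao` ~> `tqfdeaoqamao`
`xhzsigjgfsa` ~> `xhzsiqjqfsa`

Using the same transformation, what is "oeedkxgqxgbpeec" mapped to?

oeedkxqqxqbpeec

In each case the input is transformed by: replace every "g" with "q".
On "oeedkxgqxgbpeec" that produces "oeedkxqqxqbpeec".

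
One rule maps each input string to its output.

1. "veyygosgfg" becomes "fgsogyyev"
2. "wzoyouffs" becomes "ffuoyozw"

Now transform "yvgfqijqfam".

afqjiqfgvy

Rule — reverse the string, then delete the first character.
"yvgfqijqfam" → "mafqjiqfgvy" → "afqjiqfgvy".
(Check on "veyygosgfg": → "gfgsogyyev" → "fgsogyyev" ✓)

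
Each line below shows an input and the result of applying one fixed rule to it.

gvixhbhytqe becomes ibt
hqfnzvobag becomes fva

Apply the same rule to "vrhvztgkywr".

Each output is the input with this applied: keep one character in every 3, starting at position 3 (positions 3rd, 6th, 9th, ...).
On "vrhvztgkywr" that produces "hty".

hty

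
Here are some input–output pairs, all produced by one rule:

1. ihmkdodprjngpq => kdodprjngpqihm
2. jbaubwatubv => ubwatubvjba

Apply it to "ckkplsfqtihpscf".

plsfqtihpscfckk

The pattern: move the first 3 characters to the end (rotate left by 3).
"ckkplsfqtihpscf" → "plsfqtihpscfckk".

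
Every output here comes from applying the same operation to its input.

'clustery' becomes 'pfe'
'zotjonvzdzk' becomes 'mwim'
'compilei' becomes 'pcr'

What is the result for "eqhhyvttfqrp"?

What's happening: shift every letter 13 places forward in the alphabet (wrapping around) — i.e. ROT13, then keep one character in every 3, starting at position 1 (positions 1st, 4th, 7th, ...).
Starting from "eqhhyvttfqrp": after the first operation, "rduuliggsdec"; after the second, "rugd".

rugd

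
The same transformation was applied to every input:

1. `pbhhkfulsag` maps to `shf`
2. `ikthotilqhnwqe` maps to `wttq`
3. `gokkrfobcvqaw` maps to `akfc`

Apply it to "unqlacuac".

The transformation: keep one character in every 3, starting at position 3 (positions 3rd, 6th, 9th, ...), then move the last character to the front.
On "unqlacuac": the first step gives "qcc", and the second then gives "cqc".

cqc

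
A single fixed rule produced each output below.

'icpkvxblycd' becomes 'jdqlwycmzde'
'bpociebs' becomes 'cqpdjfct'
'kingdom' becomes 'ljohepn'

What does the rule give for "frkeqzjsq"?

The transformation: shift every letter 1 place forward in the alphabet (wrapping around).
On "frkeqzjsq" that produces "gslfraktr".

gslfraktr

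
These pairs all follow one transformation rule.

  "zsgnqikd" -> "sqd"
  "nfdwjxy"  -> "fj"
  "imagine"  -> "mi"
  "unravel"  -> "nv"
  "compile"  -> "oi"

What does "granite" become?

ri

The rule is to keep one character in every 3, starting at position 2 (positions 2nd, 5th, 8th, ...).
For "granite" the result is "ri".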